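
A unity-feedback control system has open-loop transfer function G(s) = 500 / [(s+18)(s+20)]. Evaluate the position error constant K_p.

25/18

System type = 0 (no poles at s=0).
K_p = lim_{s→0} G(s) = 500 / (18·20) = 25/18.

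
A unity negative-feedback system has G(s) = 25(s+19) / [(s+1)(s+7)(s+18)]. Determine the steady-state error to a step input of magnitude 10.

No free integrators in G(s): this is a type 0 system.
K_p = lim_{s→0} G(s) = 25·19 / (1·7·18) = 475/126.
e_ss = 10/(1 + K_p) = 10/(601/126) = 1260/601.

1260/601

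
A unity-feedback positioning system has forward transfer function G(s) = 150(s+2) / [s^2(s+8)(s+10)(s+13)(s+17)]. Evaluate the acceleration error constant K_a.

System type = 2 (two poles at s=0).
K_a = lim_{s→0} s^2·G(s) = 150·2 / (8·10·13·17) = 15/884.

15/884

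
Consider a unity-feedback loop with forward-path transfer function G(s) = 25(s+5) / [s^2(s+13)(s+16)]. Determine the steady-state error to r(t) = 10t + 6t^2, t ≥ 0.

Two free integrators in G(s): this is a type 2 system. Treating each term separately:
  • 10t: tracked with zero error.
  • 6t^2: e_ss = 12/K_a with K_a=125/208 → 19.968.
Total e_ss = 19.968.

19.968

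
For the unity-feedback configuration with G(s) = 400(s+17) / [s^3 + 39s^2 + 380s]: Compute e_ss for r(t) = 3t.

57/340

The denominator has no term below 380s — 1 pole at s=0, type 1.
K_v = lim_{s→0} s·G(s) = 400·17 / 380 = 340/19.
e_ss = 3/K_v = 3/(340/19) = 57/340.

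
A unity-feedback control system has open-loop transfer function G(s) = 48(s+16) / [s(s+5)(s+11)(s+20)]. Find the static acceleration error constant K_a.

One free integrator in G(s): this is a type 1 system.
K_a = lim_{s→0} s^2·G(s) = 0 (the extra factor of s kills the finite limit).

0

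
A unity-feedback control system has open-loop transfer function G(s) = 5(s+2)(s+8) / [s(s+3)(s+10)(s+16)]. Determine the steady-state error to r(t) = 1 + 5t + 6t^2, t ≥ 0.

infinity

System type = 1 (one pole at s=0). By superposition:
  • 1: tracked with zero error.
  • 5t: e_ss = 5/K_v with K_v=1/6 → 30.
  • 6t^2: a type-1 system cannot track it, e_ss → ∞.
The unbounded component dominates.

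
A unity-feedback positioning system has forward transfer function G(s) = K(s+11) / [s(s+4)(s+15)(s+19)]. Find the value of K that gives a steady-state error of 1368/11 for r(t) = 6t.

The open loop has one pole at the origin → type 1 system.
K_v = lim_{s→0} s·G(s) = K·11 / (4·15·19) = (11/1140)·K.
e_ss = 6/K_v = 1368/11 ⇒ K_v = 11/228 ⇒ K = (11/228)/(11/1140) = 5.

5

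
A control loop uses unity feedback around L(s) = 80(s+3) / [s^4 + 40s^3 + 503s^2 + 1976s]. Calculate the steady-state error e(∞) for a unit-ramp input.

Lowest-order denominator term is 1976s, so the open loop has 1 pole at the origin → type 1 system.
K_v = lim_{s→0} s·L(s) = 80·3 / 1976 = 30/247.
e_ss = 1/K_v = 1/(30/247) = 247/30.

247/30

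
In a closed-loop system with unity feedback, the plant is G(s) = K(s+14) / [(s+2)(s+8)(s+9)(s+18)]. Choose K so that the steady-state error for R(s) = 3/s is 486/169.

8

G(s) has no factors of s in the denominator, so the system is type 0.
K_p = lim_{s→0} G(s) = K·14 / (2·8·9·18) = (7/1296)·K.
e_ss = 3/(1 + K_p) = 486/169 ⇒ 1 + (7/1296)·K = 169/162 ⇒ K = 8.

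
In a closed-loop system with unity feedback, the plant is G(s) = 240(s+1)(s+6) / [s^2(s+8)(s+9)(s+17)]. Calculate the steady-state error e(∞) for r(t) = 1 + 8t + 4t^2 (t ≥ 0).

6.8

G(s) has two factors of s in the denominator, so the system is type 2. By superposition:
  • 1: tracked with zero error.
  • 8t: tracked with zero error.
  • 4t^2: e_ss = 8/K_a with K_a=20/17 → 6.8.
Total e_ss = 6.8.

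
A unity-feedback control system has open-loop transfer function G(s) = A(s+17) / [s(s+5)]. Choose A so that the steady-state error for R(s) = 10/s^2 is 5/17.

10

One free integrator in G(s): this is a type 1 system.
K_v = lim_{s→0} s·G(s) = A·17 / (5) = 3.4·A.
e_ss = 10/K_v = 5/17 ⇒ K_v = 34 ⇒ A = 34/3.4 = 10.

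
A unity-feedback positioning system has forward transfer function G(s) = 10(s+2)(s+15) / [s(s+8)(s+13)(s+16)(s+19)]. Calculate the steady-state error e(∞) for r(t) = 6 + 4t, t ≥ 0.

31616/75

The open loop has one pole at the origin → type 1 system. Taking each input component in turn:
  • 6: tracked with zero error.
  • 4t: e_ss = 4/K_v with K_v=75/7904 → 31616/75.
Total e_ss = 31616/75.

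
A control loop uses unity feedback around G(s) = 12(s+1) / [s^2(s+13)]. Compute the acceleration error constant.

12/13

System type = 2 (two poles at s=0).
K_a = lim_{s→0} s^2·G(s) = 12·1 / (13) = 12/13.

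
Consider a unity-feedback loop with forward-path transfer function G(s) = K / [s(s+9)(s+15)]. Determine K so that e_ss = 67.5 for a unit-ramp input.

2

The open loop has one pole at the origin → type 1 system.
K_v = lim_{s→0} s·G(s) = K / (9·15) = (1/135)·K.
e_ss = 1/K_v = 67.5 ⇒ K_v = 2/135 ⇒ K = (2/135)/(1/135) = 2.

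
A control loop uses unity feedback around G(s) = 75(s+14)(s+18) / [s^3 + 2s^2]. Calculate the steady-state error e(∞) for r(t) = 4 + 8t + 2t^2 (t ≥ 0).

Lowest-order denominator term is 2s^2, so the open loop has 2 poles at the origin → type 2 system. Taking each input component in turn:
  • 4: tracked with zero error.
  • 8t: tracked with zero error.
  • 2t^2: e_ss = 4/K_a with K_a=9450 → 2/4725.
Total e_ss = 2/4725.

2/4725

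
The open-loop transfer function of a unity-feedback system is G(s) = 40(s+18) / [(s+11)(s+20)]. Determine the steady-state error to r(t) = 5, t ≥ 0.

System type = 0 (no poles at s=0).
K_p = lim_{s→0} G(s) = 40·18 / (11·20) = 36/11.
e_ss = 5/(1 + K_p) = 5/(47/11) = 55/47.

55/47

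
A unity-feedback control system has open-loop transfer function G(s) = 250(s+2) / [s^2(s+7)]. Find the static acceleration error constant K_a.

Two free integrators in G(s): this is a type 2 system.
K_a = lim_{s→0} s^2·G(s) = 250·2 / (7) = 500/7.

500/7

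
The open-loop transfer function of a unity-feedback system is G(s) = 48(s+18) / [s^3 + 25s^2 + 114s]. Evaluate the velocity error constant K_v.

144/19

The denominator has no term below 114s — 1 pole at s=0, type 1.
K_v = lim_{s→0} s·G(s) = 48·18 / 114 = 144/19.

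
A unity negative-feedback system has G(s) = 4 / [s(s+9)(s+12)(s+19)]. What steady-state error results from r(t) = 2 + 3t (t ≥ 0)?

System type = 1 (one pole at s=0). By superposition:
  • 2: tracked with zero error.
  • 3t: e_ss = 3/K_v with K_v=1/513 → 1539.
Total e_ss = 1539.

1539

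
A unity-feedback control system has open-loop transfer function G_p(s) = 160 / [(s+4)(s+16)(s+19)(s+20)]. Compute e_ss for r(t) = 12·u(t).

System type = 0 (no poles at s=0).
K_p = lim_{s→0} G_p(s) = 160 / (4·16·19·20) = 1/152.
e_ss = 12/(1 + K_p) = 12/(153/152) = 608/51.

608/51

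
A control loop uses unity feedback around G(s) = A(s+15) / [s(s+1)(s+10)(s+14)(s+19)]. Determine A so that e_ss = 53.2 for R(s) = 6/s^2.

One free integrator in G(s): this is a type 1 system.
K_v = lim_{s→0} s·G(s) = A·15 / (1·10·14·19) = (3/532)·A.
e_ss = 6/K_v = 53.2 ⇒ K_v = 15/133 ⇒ A = (15/133)/(3/532) = 20.

20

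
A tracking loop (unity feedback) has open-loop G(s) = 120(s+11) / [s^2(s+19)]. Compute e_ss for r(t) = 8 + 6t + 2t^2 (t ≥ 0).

19/330

G(s) has two factors of s in the denominator, so the system is type 2. By superposition:
  • 8: tracked with zero error.
  • 6t: tracked with zero error.
  • 2t^2: e_ss = 4/K_a with K_a=1320/19 → 19/330.
Total e_ss = 19/330.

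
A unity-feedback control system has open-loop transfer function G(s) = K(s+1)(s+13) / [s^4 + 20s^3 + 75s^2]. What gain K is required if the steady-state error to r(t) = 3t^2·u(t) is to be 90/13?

Factoring s^2 from the denominator leaves a polynomial with constant term 75, so the system is type 2.
K_a = lim_{s→0} s^2·G(s) = K·1·13 / 75 = (13/75)·K.
e_ss = 6/K_a = 90/13 ⇒ K_a = 13/15 ⇒ K = (13/15)/(13/75) = 5.

5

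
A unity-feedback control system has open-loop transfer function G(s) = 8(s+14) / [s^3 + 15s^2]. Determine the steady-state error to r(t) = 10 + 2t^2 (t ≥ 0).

15/28

Lowest-order denominator term is 15s^2, so the open loop has 2 poles at the origin → type 2 system. Treating each term separately:
  • 10: tracked with zero error.
  • 2t^2: e_ss = 4/K_a with K_a=112/15 → 15/28.
Total e_ss = 15/28.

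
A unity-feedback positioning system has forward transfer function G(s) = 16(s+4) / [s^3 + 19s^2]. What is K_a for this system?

The denominator has no term below 19s^2 — 2 poles at s=0, type 2.
K_a = lim_{s→0} s^2·G(s) = 16·4 / 19 = 64/19.

64/19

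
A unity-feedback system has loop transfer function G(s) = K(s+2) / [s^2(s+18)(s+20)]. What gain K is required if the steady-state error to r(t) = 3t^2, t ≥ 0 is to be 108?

10

G(s) has two factors of s in the denominator, so the system is type 2.
K_a = lim_{s→0} s^2·G(s) = K·2 / (18·20) = (1/180)·K.
e_ss = 6/K_a = 108 ⇒ K_a = 1/18 ⇒ K = (1/18)/(1/180) = 10.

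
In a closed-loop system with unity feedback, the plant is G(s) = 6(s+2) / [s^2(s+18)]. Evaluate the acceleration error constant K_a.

2/3

Two free integrators in G(s): this is a type 2 system.
K_a = lim_{s→0} s^2·G(s) = 6·2 / (18) = 2/3.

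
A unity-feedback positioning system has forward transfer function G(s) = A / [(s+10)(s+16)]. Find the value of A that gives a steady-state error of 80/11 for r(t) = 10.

60

No free integrators in G(s): this is a type 0 system.
K_p = lim_{s→0} G(s) = A / (10·16) = (1/160)·A.
e_ss = 10/(1 + K_p) = 80/11 ⇒ 1 + (1/160)·A = 1.375 ⇒ A = 60.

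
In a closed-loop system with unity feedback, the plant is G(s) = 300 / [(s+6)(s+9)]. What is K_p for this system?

50/9

No free integrators in G(s): this is a type 0 system.
K_p = lim_{s→0} G(s) = 300 / (6·9) = 50/9.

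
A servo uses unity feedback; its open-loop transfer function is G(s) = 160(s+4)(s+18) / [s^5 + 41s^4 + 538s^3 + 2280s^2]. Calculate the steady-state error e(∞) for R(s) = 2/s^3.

19/48

Factoring s^2 from the denominator leaves a polynomial with constant term 2280, so the system is type 2.
K_a = lim_{s→0} s^2·G(s) = 160·4·18 / 2280 = 96/19.
r(t) = t^2 gives R(s) = 2/s^3.
e_ss = 2/K_a = 2/(96/19) = 19/48.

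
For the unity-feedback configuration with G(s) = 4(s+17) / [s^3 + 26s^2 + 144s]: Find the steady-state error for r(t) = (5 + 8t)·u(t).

Factoring s from the denominator leaves a polynomial with constant term 144, so the system is type 1. Treating each term separately:
  • 5: tracked with zero error.
  • 8t: e_ss = 8/K_v with K_v=17/36 → 288/17.
Total e_ss = 288/17.

288/17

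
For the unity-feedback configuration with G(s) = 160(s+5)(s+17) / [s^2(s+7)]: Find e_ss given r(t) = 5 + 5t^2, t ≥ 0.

System type = 2 (two poles at s=0). By superposition:
  • 5: tracked with zero error.
  • 5t^2: e_ss = 10/K_a with K_a=13600/7 → 7/1360.
Total e_ss = 7/1360.

7/1360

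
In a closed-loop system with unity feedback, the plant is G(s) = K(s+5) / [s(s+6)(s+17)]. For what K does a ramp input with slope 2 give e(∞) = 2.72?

15

G(s) has one factor of s in the denominator, so the system is type 1.
K_v = lim_{s→0} s·G(s) = K·5 / (6·17) = (5/102)·K.
e_ss = 2/K_v = 2.72 ⇒ K_v = 25/34 ⇒ K = (25/34)/(5/102) = 15.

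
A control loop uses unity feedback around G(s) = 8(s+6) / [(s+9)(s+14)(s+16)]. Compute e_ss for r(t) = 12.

504/43

G(s) has no factors of s in the denominator, so the system is type 0.
K_p = lim_{s→0} G(s) = 8·6 / (9·14·16) = 1/42.
e_ss = 12/(1 + K_p) = 12/(43/42) = 504/43.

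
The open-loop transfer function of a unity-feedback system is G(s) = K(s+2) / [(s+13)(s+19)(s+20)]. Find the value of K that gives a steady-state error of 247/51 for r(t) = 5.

The open loop has no poles at the origin → type 0 system.
K_p = lim_{s→0} G(s) = K·2 / (13·19·20) = (1/2470)·K.
e_ss = 5/(1 + K_p) = 247/51 ⇒ 1 + (1/2470)·K = 255/247 ⇒ K = 80.

80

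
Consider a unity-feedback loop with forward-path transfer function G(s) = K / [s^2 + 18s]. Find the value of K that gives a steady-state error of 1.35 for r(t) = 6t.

80

The denominator has no term below 18s — 1 pole at s=0, type 1.
K_v = lim_{s→0} s·G(s) = K / 18 = (1/18)·K.
e_ss = 6/K_v = 1.35 ⇒ K_v = 40/9 ⇒ K = (40/9)/(1/18) = 80.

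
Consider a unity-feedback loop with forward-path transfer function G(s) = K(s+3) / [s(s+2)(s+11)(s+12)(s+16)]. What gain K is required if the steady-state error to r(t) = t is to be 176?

The open loop has one pole at the origin → type 1 system.
K_v = lim_{s→0} s·G(s) = K·3 / (2·11·12·16) = (1/1408)·K.
e_ss = 1/K_v = 176 ⇒ K_v = 1/176 ⇒ K = (1/176)/(1/1408) = 8.

8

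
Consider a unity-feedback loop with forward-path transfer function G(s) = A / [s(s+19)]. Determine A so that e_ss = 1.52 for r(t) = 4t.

The open loop has one pole at the origin → type 1 system.
K_v = lim_{s→0} s·G(s) = A / (19) = (1/19)·A.
e_ss = 4/K_v = 1.52 ⇒ K_v = 50/19 ⇒ A = (50/19)/(1/19) = 50.

50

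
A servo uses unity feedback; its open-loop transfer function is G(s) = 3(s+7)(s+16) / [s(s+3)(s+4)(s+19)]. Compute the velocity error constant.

28/19

One free integrator in G(s): this is a type 1 system.
K_v = lim_{s→0} s·G(s) = 3·7·16 / (3·4·19) = 28/19.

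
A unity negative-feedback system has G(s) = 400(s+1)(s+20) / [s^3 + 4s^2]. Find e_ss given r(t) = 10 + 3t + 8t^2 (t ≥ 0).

The denominator has no term below 4s^2 — 2 poles at s=0, type 2. By superposition:
  • 10: tracked with zero error.
  • 3t: tracked with zero error.
  • 8t^2: e_ss = 16/K_a with K_a=2000 → 0.008.
Total e_ss = 0.008.

0.008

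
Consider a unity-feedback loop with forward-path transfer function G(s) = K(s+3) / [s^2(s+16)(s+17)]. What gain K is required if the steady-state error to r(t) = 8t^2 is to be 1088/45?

60

Two free integrators in G(s): this is a type 2 system.
K_a = lim_{s→0} s^2·G(s) = K·3 / (16·17) = (3/272)·K.
e_ss = 16/K_a = 1088/45 ⇒ K_a = 45/68 ⇒ K = (45/68)/(3/272) = 60.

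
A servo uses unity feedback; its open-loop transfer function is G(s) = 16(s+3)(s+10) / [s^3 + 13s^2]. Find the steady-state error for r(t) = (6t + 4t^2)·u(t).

13/60

The denominator has no term below 13s^2 — 2 poles at s=0, type 2. Taking each input component in turn:
  • 6t: tracked with zero error.
  • 4t^2: e_ss = 8/K_a with K_a=480/13 → 13/60.
Total e_ss = 13/60.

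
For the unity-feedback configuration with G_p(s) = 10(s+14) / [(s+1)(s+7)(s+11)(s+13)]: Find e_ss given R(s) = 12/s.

The open loop has no poles at the origin → type 0 system.
K_p = lim_{s→0} G_p(s) = 10·14 / (1·7·11·13) = 20/143.
e_ss = 12/(1 + K_p) = 12/(163/143) = 1716/163.

1716/163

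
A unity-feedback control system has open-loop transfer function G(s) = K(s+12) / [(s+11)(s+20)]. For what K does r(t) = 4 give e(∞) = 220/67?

4

G(s) has no factors of s in the denominator, so the system is type 0.
K_p = lim_{s→0} G(s) = K·12 / (11·20) = (3/55)·K.
e_ss = 4/(1 + K_p) = 220/67 ⇒ 1 + (3/55)·K = 67/55 ⇒ K = 4.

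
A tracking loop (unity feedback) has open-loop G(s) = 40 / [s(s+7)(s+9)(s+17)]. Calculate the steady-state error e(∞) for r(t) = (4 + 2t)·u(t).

G(s) has one factor of s in the denominator, so the system is type 1. Treating each term separately:
  • 4: tracked with zero error.
  • 2t: e_ss = 2/K_v with K_v=40/1071 → 53.55.
Total e_ss = 53.55.

53.55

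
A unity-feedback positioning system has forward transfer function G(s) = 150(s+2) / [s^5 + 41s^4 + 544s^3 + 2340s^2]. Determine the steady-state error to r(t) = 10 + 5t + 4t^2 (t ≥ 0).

Factoring s^2 from the denominator leaves a polynomial with constant term 2340, so the system is type 2. Taking each input component in turn:
  • 10: tracked with zero error.
  • 5t: tracked with zero error.
  • 4t^2: e_ss = 8/K_a with K_a=5/39 → 62.4.
Total e_ss = 62.4.

62.4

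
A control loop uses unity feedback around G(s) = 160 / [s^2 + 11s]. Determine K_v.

160/11

Lowest-order denominator term is 11s, so the open loop has 1 pole at the origin → type 1 system.
K_v = lim_{s→0} s·G(s) = 160 / 11 = 160/11.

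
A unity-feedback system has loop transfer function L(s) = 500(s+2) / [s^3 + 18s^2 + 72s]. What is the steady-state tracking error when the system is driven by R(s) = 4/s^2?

0.288

Factoring s from the denominator leaves a polynomial with constant term 72, so the system is type 1.
K_v = lim_{s→0} s·L(s) = 500·2 / 72 = 125/9.
e_ss = 4/K_v = 4/(125/9) = 0.288.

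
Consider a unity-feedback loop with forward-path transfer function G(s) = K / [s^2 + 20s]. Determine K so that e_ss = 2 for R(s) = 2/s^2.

20

The denominator has no term below 20s — 1 pole at s=0, type 1.
K_v = lim_{s→0} s·G(s) = K / 20 = 0.05·K.
e_ss = 2/K_v = 2 ⇒ K_v = 1 ⇒ K = 1/0.05 = 20.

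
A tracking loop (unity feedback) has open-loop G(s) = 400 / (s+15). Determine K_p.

System type = 0 (no poles at s=0).
K_p = lim_{s→0} G(s) = 400 / (15) = 80/3.

80/3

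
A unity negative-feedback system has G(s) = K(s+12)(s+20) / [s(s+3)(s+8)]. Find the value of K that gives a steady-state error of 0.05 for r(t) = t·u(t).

G(s) has one factor of s in the denominator, so the system is type 1.
K_v = lim_{s→0} s·G(s) = K·12·20 / (3·8) = 10·K.
e_ss = 1/K_v = 0.05 ⇒ K_v = 20 ⇒ K = 20/10 = 2.

2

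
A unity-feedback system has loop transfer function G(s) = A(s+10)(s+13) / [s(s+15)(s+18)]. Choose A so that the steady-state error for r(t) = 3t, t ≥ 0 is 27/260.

60

System type = 1 (one pole at s=0).
K_v = lim_{s→0} s·G(s) = A·10·13 / (15·18) = (13/27)·A.
e_ss = 3/K_v = 27/260 ⇒ K_v = 260/9 ⇒ A = (260/9)/(13/27) = 60.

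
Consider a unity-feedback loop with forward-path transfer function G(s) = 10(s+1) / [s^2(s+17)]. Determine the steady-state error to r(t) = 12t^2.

40.8

G(s) has two factors of s in the denominator, so the system is type 2.
K_a = lim_{s→0} s^2·G(s) = 10·1 / (17) = 10/17.
r(t) = 12t^2 gives R(s) = 24/s^3.
e_ss = 24/K_a = 24/(10/17) = 40.8.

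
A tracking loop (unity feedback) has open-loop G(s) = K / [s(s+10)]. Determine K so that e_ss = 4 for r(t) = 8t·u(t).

The open loop has one pole at the origin → type 1 system.
K_v = lim_{s→0} s·G(s) = K / (10) = 0.1·K.
e_ss = 8/K_v = 4 ⇒ K_v = 2 ⇒ K = 2/0.1 = 20.

20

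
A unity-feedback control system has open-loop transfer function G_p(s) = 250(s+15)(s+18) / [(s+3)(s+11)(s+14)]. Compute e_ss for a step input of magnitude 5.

The open loop has no poles at the origin → type 0 system.
K_p = lim_{s→0} G_p(s) = 250·15·18 / (3·11·14) = 11250/77.
e_ss = 5/(1 + K_p) = 5/(11327/77) = 385/11327.

385/11327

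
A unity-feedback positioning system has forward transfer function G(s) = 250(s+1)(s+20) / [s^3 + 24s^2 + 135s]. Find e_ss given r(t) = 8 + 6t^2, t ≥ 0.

infinity

Factoring s from the denominator leaves a polynomial with constant term 135, so the system is type 1. Taking each input component in turn:
  • 8: tracked with zero error.
  • 6t^2: a type-1 system cannot track it, e_ss → ∞.
The unbounded component dominates.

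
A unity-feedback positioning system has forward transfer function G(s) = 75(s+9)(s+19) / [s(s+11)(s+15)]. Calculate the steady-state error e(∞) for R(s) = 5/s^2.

G(s) has one factor of s in the denominator, so the system is type 1.
K_v = lim_{s→0} s·G(s) = 75·9·19 / (11·15) = 855/11.
e_ss = 5/K_v = 5/(855/11) = 11/171.

11/171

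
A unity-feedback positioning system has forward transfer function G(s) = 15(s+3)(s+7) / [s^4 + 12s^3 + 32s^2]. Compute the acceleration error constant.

315/32

The denominator has no term below 32s^2 — 2 poles at s=0, type 2.
K_a = lim_{s→0} s^2·G(s) = 15·3·7 / 32 = 315/32.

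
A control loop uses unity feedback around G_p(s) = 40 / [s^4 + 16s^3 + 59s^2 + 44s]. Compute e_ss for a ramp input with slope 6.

The denominator has no term below 44s — 1 pole at s=0, type 1.
K_v = lim_{s→0} s·G_p(s) = 40 / 44 = 10/11.
e_ss = 6/K_v = 6/(10/11) = 6.6.

6.6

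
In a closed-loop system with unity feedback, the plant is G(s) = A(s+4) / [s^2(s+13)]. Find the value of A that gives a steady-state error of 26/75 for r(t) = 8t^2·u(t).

The open loop has two poles at the origin → type 2 system.
K_a = lim_{s→0} s^2·G(s) = A·4 / (13) = (4/13)·A.
e_ss = 16/K_a = 26/75 ⇒ K_a = 600/13 ⇒ A = (600/13)/(4/13) = 150.

150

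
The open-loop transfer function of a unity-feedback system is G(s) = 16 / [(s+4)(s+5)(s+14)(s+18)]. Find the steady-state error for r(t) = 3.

The open loop has no poles at the origin → type 0 system.
K_p = lim_{s→0} G(s) = 16 / (4·5·14·18) = 1/315.
e_ss = 3/(1 + K_p) = 3/(316/315) = 945/316.

945/316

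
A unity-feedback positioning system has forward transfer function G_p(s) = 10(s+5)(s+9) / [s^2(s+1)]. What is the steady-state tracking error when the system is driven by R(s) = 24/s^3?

4/75

System type = 2 (two poles at s=0).
K_a = lim_{s→0} s^2·G_p(s) = 10·5·9 / (1) = 450.
r(t) = 12t^2 gives R(s) = 24/s^3.
e_ss = 24/K_a = 24/450 = 4/75.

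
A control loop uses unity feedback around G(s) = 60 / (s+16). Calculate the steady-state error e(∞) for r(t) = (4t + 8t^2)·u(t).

infinity

The open loop has no poles at the origin → type 0 system. Treating each term separately:
  • 4t: a type-0 system cannot track it, e_ss → ∞.
  • 8t^2: a type-0 system cannot track it, e_ss → ∞.
The unbounded component dominates.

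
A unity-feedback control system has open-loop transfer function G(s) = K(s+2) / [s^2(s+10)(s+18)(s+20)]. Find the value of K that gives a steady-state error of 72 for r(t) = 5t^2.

250

Two free integrators in G(s): this is a type 2 system.
K_a = lim_{s→0} s^2·G(s) = K·2 / (10·18·20) = (1/1800)·K.
e_ss = 10/K_a = 72 ⇒ K_a = 5/36 ⇒ K = (5/36)/(1/1800) = 250.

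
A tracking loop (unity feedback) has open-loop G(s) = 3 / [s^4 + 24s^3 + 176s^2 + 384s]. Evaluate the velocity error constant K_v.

Lowest-order denominator term is 384s, so the open loop has 1 pole at the origin → type 1 system.
K_v = lim_{s→0} s·G(s) = 3 / 384 = 1/128.

1/128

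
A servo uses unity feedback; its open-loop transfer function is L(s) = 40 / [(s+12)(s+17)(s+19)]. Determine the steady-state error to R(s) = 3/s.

L(s) has no factors of s in the denominator, so the system is type 0.
K_p = lim_{s→0} L(s) = 40 / (12·17·19) = 10/969.
e_ss = 3/(1 + K_p) = 3/(979/969) = 2907/979.

2907/979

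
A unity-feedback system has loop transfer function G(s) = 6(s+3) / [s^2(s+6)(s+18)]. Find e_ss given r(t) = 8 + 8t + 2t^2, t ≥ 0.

The open loop has two poles at the origin → type 2 system. Taking each input component in turn:
  • 8: tracked with zero error.
  • 8t: tracked with zero error.
  • 2t^2: e_ss = 4/K_a with K_a=1/6 → 24.
Total e_ss = 24.

24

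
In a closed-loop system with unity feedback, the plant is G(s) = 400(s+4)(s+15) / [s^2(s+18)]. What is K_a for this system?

G(s) has two factors of s in the denominator, so the system is type 2.
K_a = lim_{s→0} s^2·G(s) = 400·4·15 / (18) = 4000/3.

4000/3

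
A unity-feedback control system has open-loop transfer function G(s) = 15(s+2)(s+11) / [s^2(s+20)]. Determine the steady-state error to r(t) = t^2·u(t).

System type = 2 (two poles at s=0).
K_a = lim_{s→0} s^2·G(s) = 15·2·11 / (20) = 16.5.
r(t) = t^2 gives R(s) = 2/s^3.
e_ss = 2/K_a = 2/16.5 = 4/33.

4/33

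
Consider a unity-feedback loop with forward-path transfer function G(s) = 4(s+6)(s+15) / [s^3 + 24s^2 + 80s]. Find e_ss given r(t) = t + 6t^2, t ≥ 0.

The denominator has no term below 80s — 1 pole at s=0, type 1. By superposition:
  • t: e_ss = 1/K_v with K_v=4.5 → 2/9.
  • 6t^2: a type-1 system cannot track it, e_ss → ∞.
The unbounded component dominates.

infinity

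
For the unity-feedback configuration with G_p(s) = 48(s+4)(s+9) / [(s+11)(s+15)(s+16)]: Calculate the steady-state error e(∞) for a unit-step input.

No free integrators in G_p(s): this is a type 0 system.
K_p = lim_{s→0} G_p(s) = 48·4·9 / (11·15·16) = 36/55.
e_ss = 1/(1 + K_p) = 1/(91/55) = 55/91.

55/91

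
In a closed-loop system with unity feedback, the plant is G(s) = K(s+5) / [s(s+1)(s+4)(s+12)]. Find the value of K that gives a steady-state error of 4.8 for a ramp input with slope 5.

10

System type = 1 (one pole at s=0).
K_v = lim_{s→0} s·G(s) = K·5 / (1·4·12) = (5/48)·K.
e_ss = 5/K_v = 4.8 ⇒ K_v = 25/24 ⇒ K = (25/24)/(5/48) = 10.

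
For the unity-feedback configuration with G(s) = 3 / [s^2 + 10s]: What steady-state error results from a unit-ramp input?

10/3

Factoring s from the denominator leaves a polynomial with constant term 10, so the system is type 1.
K_v = lim_{s→0} s·G(s) = 3 / 10 = 0.3.
e_ss = 1/K_v = 1/0.3 = 10/3.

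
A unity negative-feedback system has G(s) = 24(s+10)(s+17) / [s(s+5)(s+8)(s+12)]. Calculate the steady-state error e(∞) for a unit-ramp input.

G(s) has one factor of s in the denominator, so the system is type 1.
K_v = lim_{s→0} s·G(s) = 24·10·17 / (5·8·12) = 8.5.
e_ss = 1/K_v = 1/8.5 = 2/17.

2/17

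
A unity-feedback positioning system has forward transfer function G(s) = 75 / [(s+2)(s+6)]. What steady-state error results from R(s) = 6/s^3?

The open loop has no poles at the origin → type 0 system.
K_a = lim_{s→0} s^2·G(s) = 0; the steady-state error to this parabolic input grows without bound.

infinity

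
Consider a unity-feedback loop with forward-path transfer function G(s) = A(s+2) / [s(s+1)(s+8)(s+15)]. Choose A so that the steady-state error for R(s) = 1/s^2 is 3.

20

System type = 1 (one pole at s=0).
K_v = lim_{s→0} s·G(s) = A·2 / (1·8·15) = (1/60)·A.
e_ss = 1/K_v = 3 ⇒ K_v = 1/3 ⇒ A = (1/3)/(1/60) = 20.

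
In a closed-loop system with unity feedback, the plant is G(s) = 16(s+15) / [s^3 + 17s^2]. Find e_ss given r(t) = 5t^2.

17/24

Lowest-order denominator term is 17s^2, so the open loop has 2 poles at the origin → type 2 system.
K_a = lim_{s→0} s^2·G(s) = 16·15 / 17 = 240/17.
r(t) = 5t^2 gives R(s) = 10/s^3.
e_ss = 10/K_a = 10/(240/17) = 17/24.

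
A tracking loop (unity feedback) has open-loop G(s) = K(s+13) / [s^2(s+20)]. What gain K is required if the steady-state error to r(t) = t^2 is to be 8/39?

15

Two free integrators in G(s): this is a type 2 system.
K_a = lim_{s→0} s^2·G(s) = K·13 / (20) = 0.65·K.
e_ss = 2/K_a = 8/39 ⇒ K_a = 9.75 ⇒ K = 9.75/0.65 = 15.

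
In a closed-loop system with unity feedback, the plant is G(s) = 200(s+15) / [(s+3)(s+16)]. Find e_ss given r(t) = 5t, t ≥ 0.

infinity

G(s) has no factors of s in the denominator, so the system is type 0.
K_v = lim_{s→0} s·G(s) = 0; the steady-state error to this ramp input grows without bound.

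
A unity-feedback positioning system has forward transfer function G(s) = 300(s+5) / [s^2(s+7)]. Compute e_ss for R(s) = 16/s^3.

System type = 2 (two poles at s=0).
K_a = lim_{s→0} s^2·G(s) = 300·5 / (7) = 1500/7.
r(t) = 8t^2 gives R(s) = 16/s^3.
e_ss = 16/K_a = 16/(1500/7) = 28/375.

28/375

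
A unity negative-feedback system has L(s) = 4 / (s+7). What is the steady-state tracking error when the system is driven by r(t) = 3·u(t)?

21/11

L(s) has no factors of s in the denominator, so the system is type 0.
K_p = lim_{s→0} L(s) = 4 / (7) = 4/7.
e_ss = 3/(1 + K_p) = 3/(11/7) = 21/11.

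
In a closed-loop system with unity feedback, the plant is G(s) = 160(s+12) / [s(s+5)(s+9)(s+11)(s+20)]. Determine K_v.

32/165

One free integrator in G(s): this is a type 1 system.
K_v = lim_{s→0} s·G(s) = 160·12 / (5·9·11·20) = 32/165.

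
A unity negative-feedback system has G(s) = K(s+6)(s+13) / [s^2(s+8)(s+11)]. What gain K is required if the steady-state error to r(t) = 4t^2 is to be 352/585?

The open loop has two poles at the origin → type 2 system.
K_a = lim_{s→0} s^2·G(s) = K·6·13 / (8·11) = (39/44)·K.
e_ss = 8/K_a = 352/585 ⇒ K_a = 585/44 ⇒ K = (585/44)/(39/44) = 15.

15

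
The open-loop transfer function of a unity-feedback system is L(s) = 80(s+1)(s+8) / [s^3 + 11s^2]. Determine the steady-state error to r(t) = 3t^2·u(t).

33/320

Factoring s^2 from the denominator leaves a polynomial with constant term 11, so the system is type 2.
K_a = lim_{s→0} s^2·L(s) = 80·1·8 / 11 = 640/11.
r(t) = 3t^2 gives R(s) = 6/s^3.
e_ss = 6/K_a = 6/(640/11) = 33/320.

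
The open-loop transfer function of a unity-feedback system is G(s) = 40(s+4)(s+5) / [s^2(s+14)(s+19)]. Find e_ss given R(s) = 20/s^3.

Two free integrators in G(s): this is a type 2 system.
K_a = lim_{s→0} s^2·G(s) = 40·4·5 / (14·19) = 400/133.
r(t) = 10t^2 gives R(s) = 20/s^3.
e_ss = 20/K_a = 20/(400/133) = 6.65.

6.65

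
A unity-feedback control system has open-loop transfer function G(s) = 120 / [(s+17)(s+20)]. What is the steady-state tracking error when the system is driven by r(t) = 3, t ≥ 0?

The open loop has no poles at the origin → type 0 system.
K_p = lim_{s→0} G(s) = 120 / (17·20) = 6/17.
e_ss = 3/(1 + K_p) = 3/(23/17) = 51/23.

51/23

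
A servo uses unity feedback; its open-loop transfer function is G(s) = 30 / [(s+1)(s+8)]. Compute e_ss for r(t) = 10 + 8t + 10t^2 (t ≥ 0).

System type = 0 (no poles at s=0). By superposition:
  • 10: e_ss = 10/(1+K_p) with K_p=3.75 → 40/19.
  • 8t: a type-0 system cannot track it, e_ss → ∞.
  • 10t^2: a type-0 system cannot track it, e_ss → ∞.
The unbounded component dominates.

infinity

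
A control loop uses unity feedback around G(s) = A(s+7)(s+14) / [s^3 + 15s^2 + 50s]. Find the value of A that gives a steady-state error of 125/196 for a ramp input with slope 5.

Factoring s from the denominator leaves a polynomial with constant term 50, so the system is type 1.
K_v = lim_{s→0} s·G(s) = A·7·14 / 50 = 1.96·A.
e_ss = 5/K_v = 125/196 ⇒ K_v = 7.84 ⇒ A = 7.84/1.96 = 4.

4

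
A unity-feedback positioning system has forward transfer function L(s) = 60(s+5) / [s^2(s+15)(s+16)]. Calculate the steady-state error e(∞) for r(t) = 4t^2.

L(s) has two factors of s in the denominator, so the system is type 2.
K_a = lim_{s→0} s^2·L(s) = 60·5 / (15·16) = 1.25.
r(t) = 4t^2 gives R(s) = 8/s^3.
e_ss = 8/K_a = 8/1.25 = 6.4.

6.4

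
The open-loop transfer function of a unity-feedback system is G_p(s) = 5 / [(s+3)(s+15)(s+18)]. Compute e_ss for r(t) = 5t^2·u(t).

No free integrators in G_p(s): this is a type 0 system.
For a type-0 system K_a = 0, so e_ss to a parabolic input is unbounded.

infinity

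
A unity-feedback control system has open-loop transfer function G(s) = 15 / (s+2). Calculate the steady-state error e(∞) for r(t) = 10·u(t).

20/17

System type = 0 (no poles at s=0).
K_p = lim_{s→0} G(s) = 15 / (2) = 7.5.
e_ss = 10/(1 + K_p) = 10/8.5 = 20/17.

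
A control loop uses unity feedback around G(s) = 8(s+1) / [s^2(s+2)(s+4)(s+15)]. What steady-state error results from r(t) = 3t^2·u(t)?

The open loop has two poles at the origin → type 2 system.
K_a = lim_{s→0} s^2·G(s) = 8·1 / (2·4·15) = 1/15.
r(t) = 3t^2 gives R(s) = 6/s^3.
e_ss = 6/K_a = 6/(1/15) = 90.

90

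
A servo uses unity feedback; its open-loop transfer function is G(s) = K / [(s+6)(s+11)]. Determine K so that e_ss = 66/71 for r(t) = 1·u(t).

No free integrators in G(s): this is a type 0 system.
K_p = lim_{s→0} G(s) = K / (6·11) = (1/66)·K.
e_ss = 1/(1 + K_p) = 66/71 ⇒ 1 + (1/66)·K = 71/66 ⇒ K = 5.

5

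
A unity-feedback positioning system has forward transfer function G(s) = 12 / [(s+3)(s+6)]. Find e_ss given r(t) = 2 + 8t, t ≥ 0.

infinity

No free integrators in G(s): this is a type 0 system. Treating each term separately:
  • 2: e_ss = 2/(1+K_p) with K_p=2/3 → 1.2.
  • 8t: a type-0 system cannot track it, e_ss → ∞.
The unbounded component dominates.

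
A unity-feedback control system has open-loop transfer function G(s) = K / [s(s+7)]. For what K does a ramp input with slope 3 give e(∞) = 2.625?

8

One free integrator in G(s): this is a type 1 system.
K_v = lim_{s→0} s·G(s) = K / (7) = (1/7)·K.
e_ss = 3/K_v = 2.625 ⇒ K_v = 8/7 ⇒ K = (8/7)/(1/7) = 8.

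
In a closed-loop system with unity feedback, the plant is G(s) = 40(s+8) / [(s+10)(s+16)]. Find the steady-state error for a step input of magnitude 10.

10/3

System type = 0 (no poles at s=0).
K_p = lim_{s→0} G(s) = 40·8 / (10·16) = 2.
e_ss = 10/(1 + K_p) = 10/3.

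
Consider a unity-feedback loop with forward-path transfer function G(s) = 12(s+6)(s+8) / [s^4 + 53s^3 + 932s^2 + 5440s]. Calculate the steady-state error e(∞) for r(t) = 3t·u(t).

The denominator has no term below 5440s — 1 pole at s=0, type 1.
K_v = lim_{s→0} s·G(s) = 12·6·8 / 5440 = 9/85.
e_ss = 3/K_v = 3/(9/85) = 85/3.

85/3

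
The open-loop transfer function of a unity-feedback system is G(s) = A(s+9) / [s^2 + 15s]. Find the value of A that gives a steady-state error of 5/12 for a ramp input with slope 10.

Factoring s from the denominator leaves a polynomial with constant term 15, so the system is type 1.
K_v = lim_{s→0} s·G(s) = A·9 / 15 = 0.6·A.
e_ss = 10/K_v = 5/12 ⇒ K_v = 24 ⇒ A = 24/0.6 = 40.

40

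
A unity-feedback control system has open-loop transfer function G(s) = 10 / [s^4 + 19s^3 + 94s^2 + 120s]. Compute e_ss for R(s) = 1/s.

0

Lowest-order denominator term is 120s, so the open loop has 1 pole at the origin → type 1 system.
A type-1 system has K_p = ∞, so it tracks a step input with zero steady-state error.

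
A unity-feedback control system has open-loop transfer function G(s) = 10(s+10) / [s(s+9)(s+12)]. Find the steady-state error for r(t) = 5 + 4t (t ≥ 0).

4.32

The open loop has one pole at the origin → type 1 system. By superposition:
  • 5: tracked with zero error.
  • 4t: e_ss = 4/K_v with K_v=25/27 → 4.32.
Total e_ss = 4.32.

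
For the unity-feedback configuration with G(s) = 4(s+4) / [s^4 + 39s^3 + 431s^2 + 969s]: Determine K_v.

The denominator has no term below 969s — 1 pole at s=0, type 1.
K_v = lim_{s→0} s·G(s) = 4·4 / 969 = 16/969.

16/969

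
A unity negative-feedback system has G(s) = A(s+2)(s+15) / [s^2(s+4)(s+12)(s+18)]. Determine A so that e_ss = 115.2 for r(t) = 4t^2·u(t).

The open loop has two poles at the origin → type 2 system.
K_a = lim_{s→0} s^2·G(s) = A·2·15 / (4·12·18) = (5/144)·A.
e_ss = 8/K_a = 115.2 ⇒ K_a = 5/72 ⇒ A = (5/72)/(5/144) = 2.

2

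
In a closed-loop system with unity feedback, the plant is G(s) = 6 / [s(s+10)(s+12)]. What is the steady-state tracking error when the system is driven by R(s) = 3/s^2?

G(s) has one factor of s in the denominator, so the system is type 1.
K_v = lim_{s→0} s·G(s) = 6 / (10·12) = 0.05.
e_ss = 3/K_v = 3/0.05 = 60.

60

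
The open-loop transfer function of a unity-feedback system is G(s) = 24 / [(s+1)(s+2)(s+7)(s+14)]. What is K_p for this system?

No free integrators in G(s): this is a type 0 system.
K_p = lim_{s→0} G(s) = 24 / (1·2·7·14) = 6/49.

6/49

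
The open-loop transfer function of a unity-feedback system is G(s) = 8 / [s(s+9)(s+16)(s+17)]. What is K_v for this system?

1/306

System type = 1 (one pole at s=0).
K_v = lim_{s→0} s·G(s) = 8 / (9·16·17) = 1/306.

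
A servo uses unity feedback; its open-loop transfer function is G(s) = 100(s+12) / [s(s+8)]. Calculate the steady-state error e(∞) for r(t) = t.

1/150

System type = 1 (one pole at s=0).
K_v = lim_{s→0} s·G(s) = 100·12 / (8) = 150.
e_ss = 1/K_v = 1/150.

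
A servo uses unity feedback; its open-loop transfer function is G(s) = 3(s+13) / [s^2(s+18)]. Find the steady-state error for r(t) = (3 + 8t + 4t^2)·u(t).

48/13

G(s) has two factors of s in the denominator, so the system is type 2. By superposition:
  • 3: tracked with zero error.
  • 8t: tracked with zero error.
  • 4t^2: e_ss = 8/K_a with K_a=13/6 → 48/13.
Total e_ss = 48/13.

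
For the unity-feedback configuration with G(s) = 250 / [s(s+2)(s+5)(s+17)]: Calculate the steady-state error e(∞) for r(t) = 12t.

One free integrator in G(s): this is a type 1 system.
K_v = lim_{s→0} s·G(s) = 250 / (2·5·17) = 25/17.
e_ss = 12/K_v = 12/(25/17) = 8.16.

8.16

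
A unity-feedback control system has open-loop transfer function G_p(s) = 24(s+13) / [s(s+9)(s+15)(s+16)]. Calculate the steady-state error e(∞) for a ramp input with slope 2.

180/13

The open loop has one pole at the origin → type 1 system.
K_v = lim_{s→0} s·G_p(s) = 24·13 / (9·15·16) = 13/90.
e_ss = 2/K_v = 2/(13/90) = 180/13.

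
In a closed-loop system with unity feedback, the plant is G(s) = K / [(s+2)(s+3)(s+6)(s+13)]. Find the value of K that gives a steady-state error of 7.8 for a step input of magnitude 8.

12

System type = 0 (no poles at s=0).
K_p = lim_{s→0} G(s) = K / (2·3·6·13) = (1/468)·K.
e_ss = 8/(1 + K_p) = 7.8 ⇒ 1 + (1/468)·K = 40/39 ⇒ K = 12.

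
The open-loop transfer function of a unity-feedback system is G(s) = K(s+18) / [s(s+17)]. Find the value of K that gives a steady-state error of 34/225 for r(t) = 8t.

System type = 1 (one pole at s=0).
K_v = lim_{s→0} s·G(s) = K·18 / (17) = (18/17)·K.
e_ss = 8/K_v = 34/225 ⇒ K_v = 900/17 ⇒ K = (900/17)/(18/17) = 50.

50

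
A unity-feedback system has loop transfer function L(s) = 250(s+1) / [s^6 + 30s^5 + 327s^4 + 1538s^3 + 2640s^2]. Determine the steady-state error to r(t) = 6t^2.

126.72

Factoring s^2 from the denominator leaves a polynomial with constant term 2640, so the system is type 2.
K_a = lim_{s→0} s^2·L(s) = 250·1 / 2640 = 25/264.
r(t) = 6t^2 gives R(s) = 12/s^3.
e_ss = 12/K_a = 12/(25/264) = 126.72.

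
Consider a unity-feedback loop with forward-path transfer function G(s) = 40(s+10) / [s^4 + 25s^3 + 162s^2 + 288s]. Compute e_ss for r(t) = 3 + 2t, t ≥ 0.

Factoring s from the denominator leaves a polynomial with constant term 288, so the system is type 1. Taking each input component in turn:
  • 3: tracked with zero error.
  • 2t: e_ss = 2/K_v with K_v=25/18 → 1.44.
Total e_ss = 1.44.

1.44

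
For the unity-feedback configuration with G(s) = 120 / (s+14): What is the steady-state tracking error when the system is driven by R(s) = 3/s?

21/67

The open loop has no poles at the origin → type 0 system.
K_p = lim_{s→0} G(s) = 120 / (14) = 60/7.
e_ss = 3/(1 + K_p) = 3/(67/7) = 21/67.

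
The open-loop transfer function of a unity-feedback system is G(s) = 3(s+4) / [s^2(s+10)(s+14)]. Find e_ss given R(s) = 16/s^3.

System type = 2 (two poles at s=0).
K_a = lim_{s→0} s^2·G(s) = 3·4 / (10·14) = 3/35.
r(t) = 8t^2 gives R(s) = 16/s^3.
e_ss = 16/K_a = 16/(3/35) = 560/3.

560/3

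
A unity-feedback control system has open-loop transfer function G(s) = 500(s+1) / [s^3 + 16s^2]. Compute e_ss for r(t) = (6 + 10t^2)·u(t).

Factoring s^2 from the denominator leaves a polynomial with constant term 16, so the system is type 2. Treating each term separately:
  • 6: tracked with zero error.
  • 10t^2: e_ss = 20/K_a with K_a=31.25 → 0.64.
Total e_ss = 0.64.

0.64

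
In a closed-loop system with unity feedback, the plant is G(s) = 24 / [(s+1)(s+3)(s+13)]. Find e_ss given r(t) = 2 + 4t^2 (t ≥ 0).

G(s) has no factors of s in the denominator, so the system is type 0. By superposition:
  • 2: e_ss = 2/(1+K_p) with K_p=8/13 → 26/21.
  • 4t^2: a type-0 system cannot track it, e_ss → ∞.
The unbounded component dominates.

infinity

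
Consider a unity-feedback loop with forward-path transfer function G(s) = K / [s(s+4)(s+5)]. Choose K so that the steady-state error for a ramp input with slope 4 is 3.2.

25

System type = 1 (one pole at s=0).
K_v = lim_{s→0} s·G(s) = K / (4·5) = 0.05·K.
e_ss = 4/K_v = 3.2 ⇒ K_v = 1.25 ⇒ K = 1.25/0.05 = 25.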